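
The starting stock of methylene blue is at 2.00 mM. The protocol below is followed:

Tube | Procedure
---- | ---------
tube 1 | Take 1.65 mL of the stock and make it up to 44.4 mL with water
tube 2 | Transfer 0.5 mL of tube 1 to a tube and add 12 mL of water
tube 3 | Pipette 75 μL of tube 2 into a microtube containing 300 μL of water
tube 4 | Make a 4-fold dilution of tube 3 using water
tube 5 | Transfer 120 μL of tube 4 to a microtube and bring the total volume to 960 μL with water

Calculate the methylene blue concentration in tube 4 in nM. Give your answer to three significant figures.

149 nM

Step 1: 1.65 mL brought to 44.4 mL → factor 44.4/1.65 = 26.909
Step 2: 0.5 mL + 12 mL = 12.5 mL total → factor 12.5/0.5 = 25
Step 3: 75 μL + 300 μL = 375 μL total → factor 375/75 = 5
Step 4: 4-fold → factor 4
Dilution factor through tube 4 = 26.909 × 25 × 5 × 4 = 13455
[tube 4] = 2.00 mM / 13455 = 0.0001486 mM = 149 nM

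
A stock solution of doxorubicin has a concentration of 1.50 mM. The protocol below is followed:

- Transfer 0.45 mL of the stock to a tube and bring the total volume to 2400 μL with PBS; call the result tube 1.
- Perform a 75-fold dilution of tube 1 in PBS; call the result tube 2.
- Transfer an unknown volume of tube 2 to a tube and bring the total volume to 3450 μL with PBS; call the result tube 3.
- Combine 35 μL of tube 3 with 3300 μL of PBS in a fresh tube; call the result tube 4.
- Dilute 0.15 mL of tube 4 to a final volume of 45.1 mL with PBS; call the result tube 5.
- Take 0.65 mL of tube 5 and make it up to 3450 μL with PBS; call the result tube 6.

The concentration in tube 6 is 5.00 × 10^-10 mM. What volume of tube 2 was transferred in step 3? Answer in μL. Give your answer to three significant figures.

69.9 μL

Step 1: 0.45 mL brought to 2400 μL → factor 2.4/0.45 = 5.3333
Step 2: 75-fold → factor 75
Step 3: v brought to 3450 μL → factor = 3450 μL/v
Step 4: 35 μL + 3300 μL = 3335 μL total → factor 3335/35 = 95.286
Step 5: 0.15 mL brought to 45.1 mL → factor 45.1/0.15 = 300.67
Step 6: 0.65 mL brought to 3450 μL → factor 3.45/0.65 = 5.3077
Product of known-step factors = 6.0825 × 10^7
Overall factor = 1.50 mM / (5.00 × 10^-10 mM) = 3 × 10^9
Step-3 factor = 3 × 10^9 / 6.0825 × 10^7 = 49.322
v = 3450 μL / 49.322 = 69.9 μL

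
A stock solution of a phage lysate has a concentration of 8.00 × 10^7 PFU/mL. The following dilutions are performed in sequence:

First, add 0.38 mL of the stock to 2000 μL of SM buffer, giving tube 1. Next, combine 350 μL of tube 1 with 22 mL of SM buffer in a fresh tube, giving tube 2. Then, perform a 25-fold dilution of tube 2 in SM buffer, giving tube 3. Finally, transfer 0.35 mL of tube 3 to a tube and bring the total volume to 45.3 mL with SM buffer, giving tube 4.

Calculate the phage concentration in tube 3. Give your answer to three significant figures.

8.00 × 10^3 PFU/mL

Step 1: 0.38 mL + 2000 μL = 2.38 mL total → factor 2.38/0.38 = 6.2632
Step 2: 350 μL + 22 mL = 22350 μL total → factor 22350/350 = 63.857
Step 3: 25-fold → factor 25
Dilution factor through tube 3 = 6.2632 × 63.857 × 25 = 9998.7
[tube 3] = 8.00 × 10^7 PFU/mL / 9998.7 = 8.00 × 10^3 PFU/mL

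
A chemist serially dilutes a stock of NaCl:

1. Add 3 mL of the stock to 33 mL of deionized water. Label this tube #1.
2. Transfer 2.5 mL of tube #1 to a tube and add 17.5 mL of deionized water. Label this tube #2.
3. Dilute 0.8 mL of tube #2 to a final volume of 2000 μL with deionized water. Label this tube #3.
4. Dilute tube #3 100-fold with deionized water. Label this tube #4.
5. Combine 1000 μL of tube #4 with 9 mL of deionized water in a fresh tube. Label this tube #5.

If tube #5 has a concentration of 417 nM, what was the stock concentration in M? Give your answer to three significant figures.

Step 1: 3 mL + 33 mL = 36 mL total → factor 36/3 = 12
Step 2: 2.5 mL + 17.5 mL = 20 mL total → factor 20/2.5 = 8
Step 3: 0.8 mL brought to 2000 μL → factor 2/0.8 = 2.5
Step 4: 100-fold → factor 100
Step 5: 1000 μL + 9 mL = 10000 μL total → factor 10000/1000 = 10
Overall dilution factor = 12 × 8 × 2.5 × 100 × 10 = 2.4 × 10^5
Stock = 417 nM × 2.4 × 10^5 = 1.001 × 10^8 nM = 0.100 M

0.100 M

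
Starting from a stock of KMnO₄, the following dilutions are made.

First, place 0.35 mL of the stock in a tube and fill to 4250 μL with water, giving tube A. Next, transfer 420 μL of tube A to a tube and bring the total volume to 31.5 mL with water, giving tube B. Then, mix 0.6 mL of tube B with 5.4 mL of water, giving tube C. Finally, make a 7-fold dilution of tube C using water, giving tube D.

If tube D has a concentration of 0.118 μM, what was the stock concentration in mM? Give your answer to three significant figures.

Step 1: 0.35 mL brought to 4250 μL → factor 4.25/0.35 = 12.143
Step 2: 420 μL brought to 31.5 mL → factor 31500/420 = 75
Step 3: 0.6 mL + 5.4 mL = 6 mL total → factor 6/0.6 = 10
Step 4: 7-fold → factor 7
Overall dilution factor = 12.143 × 75 × 10 × 7 = 63750
Stock = 0.118 μM × 63750 = 7522 μM = 7.52 mM

7.52 mM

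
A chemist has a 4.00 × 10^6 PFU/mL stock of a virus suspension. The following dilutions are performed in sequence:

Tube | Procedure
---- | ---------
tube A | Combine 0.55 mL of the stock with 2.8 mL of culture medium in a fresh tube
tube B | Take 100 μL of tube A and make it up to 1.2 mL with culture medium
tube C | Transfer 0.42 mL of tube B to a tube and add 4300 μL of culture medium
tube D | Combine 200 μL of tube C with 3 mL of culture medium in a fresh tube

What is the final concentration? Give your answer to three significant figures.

304 PFU/mL

Step 1: 0.55 mL + 2.8 mL = 3.35 mL total → factor 3.35/0.55 = 6.0909
Step 2: 100 μL brought to 1.2 mL → factor 1200/100 = 12
Step 3: 0.42 mL + 4300 μL = 4.72 mL total → factor 4.72/0.42 = 11.238
Step 4: 200 μL + 3 mL = 3200 μL total → factor 3200/200 = 16
Overall dilution factor = 6.0909 × 12 × 11.238 × 16 = 13142
Final = 4.00 × 10^6 PFU/mL / 13142 = 304 PFU/mL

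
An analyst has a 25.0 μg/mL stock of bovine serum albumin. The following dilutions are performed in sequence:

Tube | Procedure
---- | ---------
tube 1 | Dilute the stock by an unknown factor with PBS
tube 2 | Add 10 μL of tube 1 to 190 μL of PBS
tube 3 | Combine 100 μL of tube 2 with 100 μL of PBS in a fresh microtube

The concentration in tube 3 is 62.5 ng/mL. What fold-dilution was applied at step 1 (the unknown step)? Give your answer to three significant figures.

10.0-fold

Step 1: unknown factor x
Step 2: 10 μL + 190 μL = 200 μL total → factor 200/10 = 20
Step 3: 100 μL + 100 μL = 200 μL total → factor 200/100 = 2
Product of known-step factors = 40
Overall factor = 25.0 μg/mL / (62.5 ng/mL) = 400
x = 400 / 40 = 10.0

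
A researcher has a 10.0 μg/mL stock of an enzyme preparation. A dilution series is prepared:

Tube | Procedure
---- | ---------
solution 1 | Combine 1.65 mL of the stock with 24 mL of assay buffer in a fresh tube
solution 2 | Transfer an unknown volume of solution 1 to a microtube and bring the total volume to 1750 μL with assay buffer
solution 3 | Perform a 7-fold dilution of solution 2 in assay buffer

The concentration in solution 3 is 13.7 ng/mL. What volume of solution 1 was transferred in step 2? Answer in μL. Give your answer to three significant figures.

261 μL

Step 1: 1.65 mL + 24 mL = 25.65 mL total → factor 25.65/1.65 = 15.545
Step 2: v brought to 1750 μL → factor = 1750 μL/v
Step 3: 7-fold → factor 7
Product of known-step factors = 108.82
Overall factor = 10.0 μg/mL / (13.7 ng/mL) = 729.93
Step-2 factor = 729.93 / 108.82 = 6.7078
v = 1750 μL / 6.7078 = 261 μL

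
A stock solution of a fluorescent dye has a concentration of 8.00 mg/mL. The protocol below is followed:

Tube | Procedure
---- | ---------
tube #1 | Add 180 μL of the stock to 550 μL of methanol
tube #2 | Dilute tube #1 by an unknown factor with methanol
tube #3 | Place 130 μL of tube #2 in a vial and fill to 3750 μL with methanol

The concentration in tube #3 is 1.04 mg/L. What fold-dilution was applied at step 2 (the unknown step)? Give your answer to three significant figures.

Step 1: 180 μL + 550 μL = 730 μL total → factor 730/180 = 4.0556
Step 2: unknown factor x
Step 3: 130 μL brought to 3750 μL → factor 3750/130 = 28.846
Product of known-step factors = 116.99
Overall factor = 8.00 mg/mL / (1.04 mg/L) = 7692.3
x = 7692.3 / 116.99 = 65.8

65.8-fold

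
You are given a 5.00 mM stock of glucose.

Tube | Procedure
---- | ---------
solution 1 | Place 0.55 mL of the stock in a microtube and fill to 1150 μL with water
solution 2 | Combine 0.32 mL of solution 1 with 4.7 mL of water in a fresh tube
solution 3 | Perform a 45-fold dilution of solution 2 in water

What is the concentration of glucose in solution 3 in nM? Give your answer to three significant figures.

3.39 × 10^3 nM

Step 1: 0.55 mL brought to 1150 μL → factor 1.15/0.55 = 2.0909
Step 2: 0.32 mL + 4.7 mL = 5.02 mL total → factor 5.02/0.32 = 15.688
Step 3: 45-fold → factor 45
Dilution factor through solution 3 = 2.0909 × 15.688 × 45 = 1476.1
[solution 3] = 5.00 mM / 1476.1 = 0.003387 mM = 3.39 × 10^3 nM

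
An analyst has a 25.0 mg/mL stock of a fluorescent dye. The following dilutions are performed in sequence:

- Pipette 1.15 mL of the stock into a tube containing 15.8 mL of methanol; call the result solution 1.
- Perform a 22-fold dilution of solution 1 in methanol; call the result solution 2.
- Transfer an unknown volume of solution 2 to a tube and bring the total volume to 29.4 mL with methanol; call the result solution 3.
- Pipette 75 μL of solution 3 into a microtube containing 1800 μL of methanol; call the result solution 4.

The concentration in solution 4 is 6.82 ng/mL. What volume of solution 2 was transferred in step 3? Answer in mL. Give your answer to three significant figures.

0.0650 mL

Step 1: 1.15 mL + 15.8 mL = 16.95 mL total → factor 16.95/1.15 = 14.739
Step 2: 22-fold → factor 22
Step 3: v brought to 29.4 mL → factor = 29.4 mL/v
Step 4: 75 μL + 1800 μL = 1875 μL total → factor 1875/75 = 25
Product of known-step factors = 8106.5
Overall factor = 25.0 mg/mL / (6.82 ng/mL) = 3.6657 × 10^6
Step-3 factor = 3.6657 × 10^6 / 8106.5 = 452.19
v = 29.4 mL / 452.19 = 0.0650 mL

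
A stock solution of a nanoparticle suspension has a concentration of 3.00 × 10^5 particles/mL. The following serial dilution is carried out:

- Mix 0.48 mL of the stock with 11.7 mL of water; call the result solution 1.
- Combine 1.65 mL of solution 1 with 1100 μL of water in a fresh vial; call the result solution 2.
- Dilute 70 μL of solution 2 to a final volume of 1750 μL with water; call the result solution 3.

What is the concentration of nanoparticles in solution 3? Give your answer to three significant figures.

Step 1: 0.48 mL + 11.7 mL = 12.18 mL total → factor 12.18/0.48 = 25.375
Step 2: 1.65 mL + 1100 μL = 2.75 mL total → factor 2.75/1.65 = 1.6667
Step 3: 70 μL brought to 1750 μL → factor 1750/70 = 25
Overall dilution factor = 25.375 × 1.6667 × 25 = 1057.3
Final = 3.00 × 10^5 particles/mL / 1057.3 = 284 particles/mL

284 particles/mL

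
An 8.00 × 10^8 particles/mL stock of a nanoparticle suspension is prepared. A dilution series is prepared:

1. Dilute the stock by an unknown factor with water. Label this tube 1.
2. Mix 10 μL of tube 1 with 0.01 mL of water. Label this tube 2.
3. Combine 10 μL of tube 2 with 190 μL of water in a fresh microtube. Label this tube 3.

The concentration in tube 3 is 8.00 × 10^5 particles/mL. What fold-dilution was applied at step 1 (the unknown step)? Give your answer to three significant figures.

Step 1: unknown factor x
Step 2: 10 μL + 0.01 mL = 20 μL total → factor 20/10 = 2
Step 3: 10 μL + 190 μL = 200 μL total → factor 200/10 = 20
Product of known-step factors = 40
Overall factor = 8.00 × 10^8 particles/mL / (8.00 × 10^5 particles/mL) = 1000
x = 1000 / 40 = 25.0

25.0-fold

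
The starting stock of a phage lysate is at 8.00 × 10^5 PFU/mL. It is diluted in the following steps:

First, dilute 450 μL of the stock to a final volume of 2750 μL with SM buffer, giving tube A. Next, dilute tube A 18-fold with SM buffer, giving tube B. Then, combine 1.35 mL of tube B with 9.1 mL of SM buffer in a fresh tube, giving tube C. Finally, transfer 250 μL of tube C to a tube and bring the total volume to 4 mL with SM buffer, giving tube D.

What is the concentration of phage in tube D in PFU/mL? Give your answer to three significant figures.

58.7 PFU/mL

Step 1: 450 μL brought to 2750 μL → factor 2750/450 = 6.1111
Step 2: 18-fold → factor 18
Step 3: 1.35 mL + 9.1 mL = 10.45 mL total → factor 10.45/1.35 = 7.7407
Step 4: 250 μL brought to 4 mL → factor 4000/250 = 16
Overall dilution factor = 6.1111 × 18 × 7.7407 × 16 = 13624
Final = 8.00 × 10^5 PFU/mL / 13624 = 58.7 PFU/mL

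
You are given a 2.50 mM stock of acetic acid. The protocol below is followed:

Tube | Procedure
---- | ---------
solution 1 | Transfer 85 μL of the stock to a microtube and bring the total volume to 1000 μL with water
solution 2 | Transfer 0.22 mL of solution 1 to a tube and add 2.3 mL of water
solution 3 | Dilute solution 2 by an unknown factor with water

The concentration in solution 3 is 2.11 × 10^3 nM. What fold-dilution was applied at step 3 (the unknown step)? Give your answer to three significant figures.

Step 1: 85 μL brought to 1000 μL → factor 1000/85 = 11.765
Step 2: 0.22 mL + 2.3 mL = 2.52 mL total → factor 2.52/0.22 = 11.455
Step 3: unknown factor x
Product of known-step factors = 134.76
Overall factor = 2.50 mM / (2.11 × 10^3 nM) = 1184.8
x = 1184.8 / 134.76 = 8.79

8.79-fold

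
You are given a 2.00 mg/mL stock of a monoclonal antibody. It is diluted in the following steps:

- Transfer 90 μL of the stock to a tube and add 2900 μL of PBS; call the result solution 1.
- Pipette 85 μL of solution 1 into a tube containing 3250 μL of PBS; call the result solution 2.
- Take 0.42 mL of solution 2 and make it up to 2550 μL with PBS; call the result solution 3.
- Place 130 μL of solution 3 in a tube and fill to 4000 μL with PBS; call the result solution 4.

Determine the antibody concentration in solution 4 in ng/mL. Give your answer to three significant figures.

Step 1: 90 μL + 2900 μL = 2990 μL total → factor 2990/90 = 33.222
Step 2: 85 μL + 3250 μL = 3335 μL total → factor 3335/85 = 39.235
Step 3: 0.42 mL brought to 2550 μL → factor 2.55/0.42 = 6.0714
Step 4: 130 μL brought to 4000 μL → factor 4000/130 = 30.769
Overall dilution factor = 33.222 × 39.235 × 6.0714 × 30.769 = 2.4351 × 10^5
Final = 2.00 mg/mL / 2.4351 × 10^5 = 8.213 × 10^-6 mg/mL = 8.21 ng/mL

8.21 ng/mL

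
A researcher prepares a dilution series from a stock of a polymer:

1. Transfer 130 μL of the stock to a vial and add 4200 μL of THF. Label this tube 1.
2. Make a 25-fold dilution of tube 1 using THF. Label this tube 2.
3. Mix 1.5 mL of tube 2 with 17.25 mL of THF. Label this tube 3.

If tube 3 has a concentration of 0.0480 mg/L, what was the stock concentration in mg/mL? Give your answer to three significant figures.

Step 1: 130 μL + 4200 μL = 4330 μL total → factor 4330/130 = 33.308
Step 2: 25-fold → factor 25
Step 3: 1.5 mL + 17.25 mL = 18.75 mL total → factor 18.75/1.5 = 12.5
Overall dilution factor = 33.308 × 25 × 12.5 = 10409
Stock = 0.0480 mg/L × 10409 = 499.6 mg/L = 0.500 mg/mL

0.500 mg/mL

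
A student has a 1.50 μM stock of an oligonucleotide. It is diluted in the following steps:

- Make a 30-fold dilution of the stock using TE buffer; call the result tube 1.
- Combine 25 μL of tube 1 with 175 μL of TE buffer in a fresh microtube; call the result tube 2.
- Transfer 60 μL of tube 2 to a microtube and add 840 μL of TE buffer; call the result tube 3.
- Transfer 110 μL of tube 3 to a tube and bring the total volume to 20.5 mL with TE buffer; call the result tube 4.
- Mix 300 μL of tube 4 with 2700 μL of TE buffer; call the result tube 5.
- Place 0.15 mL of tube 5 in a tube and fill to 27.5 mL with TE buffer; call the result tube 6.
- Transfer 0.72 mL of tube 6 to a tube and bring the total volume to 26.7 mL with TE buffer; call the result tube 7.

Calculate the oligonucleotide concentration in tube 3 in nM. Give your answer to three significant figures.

0.417 nM

Step 1: 30-fold → factor 30
Step 2: 25 μL + 175 μL = 200 μL total → factor 200/25 = 8
Step 3: 60 μL + 840 μL = 900 μL total → factor 900/60 = 15
Dilution factor through tube 3 = 30 × 8 × 15 = 3600
[tube 3] = 1.50 μM / 3600 = 0.0004167 μM = 0.417 nM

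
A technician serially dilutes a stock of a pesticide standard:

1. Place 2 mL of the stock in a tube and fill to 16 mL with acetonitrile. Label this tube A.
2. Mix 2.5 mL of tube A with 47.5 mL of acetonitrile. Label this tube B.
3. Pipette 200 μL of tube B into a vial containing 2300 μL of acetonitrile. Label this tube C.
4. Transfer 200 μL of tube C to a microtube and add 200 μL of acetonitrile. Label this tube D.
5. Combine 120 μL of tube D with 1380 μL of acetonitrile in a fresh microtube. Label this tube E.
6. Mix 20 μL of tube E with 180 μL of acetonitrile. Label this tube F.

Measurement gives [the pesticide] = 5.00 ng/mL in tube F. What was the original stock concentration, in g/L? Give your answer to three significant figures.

Step 1: 2 mL brought to 16 mL → factor 16/2 = 8
Step 2: 2.5 mL + 47.5 mL = 50 mL total → factor 50/2.5 = 20
Step 3: 200 μL + 2300 μL = 2500 μL total → factor 2500/200 = 12.5
Step 4: 200 μL + 200 μL = 400 μL total → factor 400/200 = 2
Step 5: 120 μL + 1380 μL = 1500 μL total → factor 1500/120 = 12.5
Step 6: 20 μL + 180 μL = 200 μL total → factor 200/20 = 10
Overall dilution factor = 8 × 20 × 12.5 × 2 × 12.5 × 10 = 5 × 10^5
Stock = 5.00 ng/mL × 5 × 10^5 = 2.500 × 10^6 ng/mL = 2.50 g/L

2.50 g/L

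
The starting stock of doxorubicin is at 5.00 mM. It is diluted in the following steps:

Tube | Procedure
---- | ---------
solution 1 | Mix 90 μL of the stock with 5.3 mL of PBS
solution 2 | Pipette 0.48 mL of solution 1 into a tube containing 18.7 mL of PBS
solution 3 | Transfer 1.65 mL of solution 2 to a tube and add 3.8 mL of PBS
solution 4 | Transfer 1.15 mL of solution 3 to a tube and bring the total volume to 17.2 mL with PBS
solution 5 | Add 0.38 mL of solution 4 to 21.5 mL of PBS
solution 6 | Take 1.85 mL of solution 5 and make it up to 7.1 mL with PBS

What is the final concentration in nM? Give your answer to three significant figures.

Step 1: 90 μL + 5.3 mL = 5390 μL total → factor 5390/90 = 59.889
Step 2: 0.48 mL + 18.7 mL = 19.18 mL total → factor 19.18/0.48 = 39.958
Step 3: 1.65 mL + 3.8 mL = 5.45 mL total → factor 5.45/1.65 = 3.303
Step 4: 1.15 mL brought to 17.2 mL → factor 17.2/1.15 = 14.957
Step 5: 0.38 mL + 21.5 mL = 21.88 mL total → factor 21.88/0.38 = 57.579
Step 6: 1.85 mL brought to 7.1 mL → factor 7.1/1.85 = 3.8378
Overall dilution factor = 59.889 × 39.958 × 3.303 × 14.957 × 57.579 × 3.8378 = 2.6124 × 10^7
Final = 5.00 mM / 2.6124 × 10^7 = 1.914 × 10^-7 mM = 0.191 nM

0.191 nM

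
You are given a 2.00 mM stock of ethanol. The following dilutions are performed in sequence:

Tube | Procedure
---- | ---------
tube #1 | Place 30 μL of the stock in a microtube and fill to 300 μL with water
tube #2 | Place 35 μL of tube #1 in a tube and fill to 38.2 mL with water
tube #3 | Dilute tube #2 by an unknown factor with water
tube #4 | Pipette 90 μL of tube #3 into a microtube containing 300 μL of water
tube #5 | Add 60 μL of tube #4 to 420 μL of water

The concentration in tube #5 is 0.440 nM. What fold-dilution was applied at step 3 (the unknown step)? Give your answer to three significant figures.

12.0-fold

Step 1: 30 μL brought to 300 μL → factor 300/30 = 10
Step 2: 35 μL brought to 38.2 mL → factor 38200/35 = 1091.4
Step 3: unknown factor x
Step 4: 90 μL + 300 μL = 390 μL total → factor 390/90 = 4.3333
Step 5: 60 μL + 420 μL = 480 μL total → factor 480/60 = 8
Product of known-step factors = 3.7836 × 10^5
Overall factor = 2.00 mM / (0.440 nM) = 4.5455 × 10^6
x = 4.5455 × 10^6 / 3.7836 × 10^5 = 12.0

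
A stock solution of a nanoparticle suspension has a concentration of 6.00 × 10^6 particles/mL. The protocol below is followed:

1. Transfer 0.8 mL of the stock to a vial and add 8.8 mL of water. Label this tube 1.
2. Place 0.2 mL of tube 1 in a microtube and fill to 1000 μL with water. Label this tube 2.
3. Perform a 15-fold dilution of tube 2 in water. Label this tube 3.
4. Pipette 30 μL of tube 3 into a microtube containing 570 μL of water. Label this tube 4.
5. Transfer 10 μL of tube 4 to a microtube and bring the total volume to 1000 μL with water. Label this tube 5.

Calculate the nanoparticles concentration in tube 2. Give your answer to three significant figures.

Step 1: 0.8 mL + 8.8 mL = 9.6 mL total → factor 9.6/0.8 = 12
Step 2: 0.2 mL brought to 1000 μL → factor 1/0.2 = 5
Dilution factor through tube 2 = 12 × 5 = 60
[tube 2] = 6.00 × 10^6 particles/mL / 60 = 1.00 × 10^5 particles/mL

1.00 × 10^5 particles/mL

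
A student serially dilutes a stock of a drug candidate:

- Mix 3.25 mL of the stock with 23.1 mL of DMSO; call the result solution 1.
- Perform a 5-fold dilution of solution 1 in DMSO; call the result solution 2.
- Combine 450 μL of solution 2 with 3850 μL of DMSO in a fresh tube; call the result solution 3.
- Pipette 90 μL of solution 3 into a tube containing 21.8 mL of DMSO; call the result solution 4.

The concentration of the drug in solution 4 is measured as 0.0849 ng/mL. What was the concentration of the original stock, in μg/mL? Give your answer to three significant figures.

8.00 μg/mL

Step 1: 3.25 mL + 23.1 mL = 26.35 mL total → factor 26.35/3.25 = 8.1077
Step 2: 5-fold → factor 5
Step 3: 450 μL + 3850 μL = 4300 μL total → factor 4300/450 = 9.5556
Step 4: 90 μL + 21.8 mL = 21890 μL total → factor 21890/90 = 243.22
Overall dilution factor = 8.1077 × 5 × 9.5556 × 243.22 = 94216
Stock = 0.0849 ng/mL × 94216 = 7999 ng/mL = 8.00 μg/mL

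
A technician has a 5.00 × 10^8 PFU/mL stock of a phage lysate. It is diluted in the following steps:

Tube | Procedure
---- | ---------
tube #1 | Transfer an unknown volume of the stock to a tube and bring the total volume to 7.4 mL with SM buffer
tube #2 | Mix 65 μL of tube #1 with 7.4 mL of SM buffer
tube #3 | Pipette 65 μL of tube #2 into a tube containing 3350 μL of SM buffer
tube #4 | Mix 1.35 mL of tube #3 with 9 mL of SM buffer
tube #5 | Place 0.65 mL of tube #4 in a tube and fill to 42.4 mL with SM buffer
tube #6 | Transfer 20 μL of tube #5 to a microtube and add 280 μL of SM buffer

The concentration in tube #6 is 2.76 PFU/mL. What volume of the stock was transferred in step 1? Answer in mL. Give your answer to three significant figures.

Step 1: v brought to 7.4 mL → factor = 7.4 mL/v
Step 2: 65 μL + 7.4 mL = 7465 μL total → factor 7465/65 = 114.85
Step 3: 65 μL + 3350 μL = 3415 μL total → factor 3415/65 = 52.538
Step 4: 1.35 mL + 9 mL = 10.35 mL total → factor 10.35/1.35 = 7.6667
Step 5: 0.65 mL brought to 42.4 mL → factor 42.4/0.65 = 65.231
Step 6: 20 μL + 280 μL = 300 μL total → factor 300/20 = 15
Product of known-step factors = 4.5263 × 10^7
Overall factor = 5.00 × 10^8 PFU/mL / (2.76 PFU/mL) = 1.8116 × 10^8
Step-1 factor = 1.8116 × 10^8 / 4.5263 × 10^7 = 4.0024
v = 7.4 mL / 4.0024 = 1.85 mL

1.85 mL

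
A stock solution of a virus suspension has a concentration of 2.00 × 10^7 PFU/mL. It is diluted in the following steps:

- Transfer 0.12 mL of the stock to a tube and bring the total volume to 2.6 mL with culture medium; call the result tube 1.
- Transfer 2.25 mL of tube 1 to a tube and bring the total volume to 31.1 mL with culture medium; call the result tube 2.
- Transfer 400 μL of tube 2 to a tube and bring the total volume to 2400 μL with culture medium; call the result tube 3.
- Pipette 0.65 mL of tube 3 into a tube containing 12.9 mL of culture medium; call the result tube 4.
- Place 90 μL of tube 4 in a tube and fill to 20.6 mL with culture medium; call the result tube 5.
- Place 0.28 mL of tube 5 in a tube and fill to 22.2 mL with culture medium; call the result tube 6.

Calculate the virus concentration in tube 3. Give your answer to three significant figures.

Step 1: 0.12 mL brought to 2.6 mL → factor 2.6/0.12 = 21.667
Step 2: 2.25 mL brought to 31.1 mL → factor 31.1/2.25 = 13.822
Step 3: 400 μL brought to 2400 μL → factor 2400/400 = 6
Dilution factor through tube 3 = 21.667 × 13.822 × 6 = 1796.9
[tube 3] = 2.00 × 10^7 PFU/mL / 1796.9 = 1.11 × 10^4 PFU/mL

1.11 × 10^4 PFU/mL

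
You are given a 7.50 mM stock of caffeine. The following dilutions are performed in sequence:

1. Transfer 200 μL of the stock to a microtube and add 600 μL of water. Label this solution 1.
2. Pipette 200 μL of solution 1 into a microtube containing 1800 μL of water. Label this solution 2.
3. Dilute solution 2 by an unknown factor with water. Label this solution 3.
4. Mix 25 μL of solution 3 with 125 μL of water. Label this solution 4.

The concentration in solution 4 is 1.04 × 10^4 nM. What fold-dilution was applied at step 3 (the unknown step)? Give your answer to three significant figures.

3.00-fold

Step 1: 200 μL + 600 μL = 800 μL total → factor 800/200 = 4
Step 2: 200 μL + 1800 μL = 2000 μL total → factor 2000/200 = 10
Step 3: unknown factor x
Step 4: 25 μL + 125 μL = 150 μL total → factor 150/25 = 6
Product of known-step factors = 240
Overall factor = 7.50 mM / (1.04 × 10^4 nM) = 721.15
x = 721.15 / 240 = 3.00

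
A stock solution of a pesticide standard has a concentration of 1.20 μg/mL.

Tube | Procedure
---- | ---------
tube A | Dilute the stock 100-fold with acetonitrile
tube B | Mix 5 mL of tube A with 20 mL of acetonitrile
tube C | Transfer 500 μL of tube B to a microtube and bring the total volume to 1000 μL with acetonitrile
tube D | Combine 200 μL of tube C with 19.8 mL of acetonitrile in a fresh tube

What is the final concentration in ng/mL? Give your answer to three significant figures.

0.0120 ng/mL

Step 1: 100-fold → factor 100
Step 2: 5 mL + 20 mL = 25 mL total → factor 25/5 = 5
Step 3: 500 μL brought to 1000 μL → factor 1000/500 = 2
Step 4: 200 μL + 19.8 mL = 20000 μL total → factor 20000/200 = 100
Overall dilution factor = 100 × 5 × 2 × 100 = 1 × 10^5
Final = 1.20 μg/mL / 1 × 10^5 = 1.200 × 10^-5 μg/mL = 0.0120 ng/mL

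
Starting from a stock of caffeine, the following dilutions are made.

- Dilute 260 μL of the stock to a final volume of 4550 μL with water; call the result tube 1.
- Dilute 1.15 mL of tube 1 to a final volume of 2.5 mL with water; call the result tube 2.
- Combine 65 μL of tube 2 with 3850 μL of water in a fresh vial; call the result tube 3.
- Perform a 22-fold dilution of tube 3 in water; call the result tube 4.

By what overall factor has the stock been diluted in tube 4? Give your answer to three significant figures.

Step 1: 260 μL brought to 4550 μL → factor 4550/260 = 17.5
Step 2: 1.15 mL brought to 2.5 mL → factor 2.5/1.15 = 2.1739
Step 3: 65 μL + 3850 μL = 3915 μL total → factor 3915/65 = 60.231
Step 4: 22-fold → factor 22
Overall dilution factor = 17.5 × 2.1739 × 60.231 × 22 = 50411

5.04 × 10^4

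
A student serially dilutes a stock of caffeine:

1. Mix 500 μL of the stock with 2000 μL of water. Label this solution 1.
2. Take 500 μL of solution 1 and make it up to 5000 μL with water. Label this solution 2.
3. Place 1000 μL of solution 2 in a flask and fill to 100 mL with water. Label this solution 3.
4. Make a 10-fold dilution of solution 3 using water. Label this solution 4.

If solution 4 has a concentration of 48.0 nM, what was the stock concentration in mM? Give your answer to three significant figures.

2.40 mM

Step 1: 500 μL + 2000 μL = 2500 μL total → factor 2500/500 = 5
Step 2: 500 μL brought to 5000 μL → factor 5000/500 = 10
Step 3: 1000 μL brought to 100 mL → factor 1 × 10^5/1000 = 100
Step 4: 10-fold → factor 10
Overall dilution factor = 5 × 10 × 100 × 10 = 50000
Stock = 48.0 nM × 50000 = 2.400 × 10^6 nM = 2.40 mM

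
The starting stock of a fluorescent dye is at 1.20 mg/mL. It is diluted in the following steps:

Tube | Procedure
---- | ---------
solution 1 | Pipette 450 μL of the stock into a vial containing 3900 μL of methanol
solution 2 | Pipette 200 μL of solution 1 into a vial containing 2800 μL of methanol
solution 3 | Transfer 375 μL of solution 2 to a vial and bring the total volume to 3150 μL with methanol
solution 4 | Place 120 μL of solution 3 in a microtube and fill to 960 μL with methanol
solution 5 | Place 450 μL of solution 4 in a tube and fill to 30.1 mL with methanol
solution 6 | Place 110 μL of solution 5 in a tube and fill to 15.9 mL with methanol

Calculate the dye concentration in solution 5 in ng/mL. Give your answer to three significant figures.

Step 1: 450 μL + 3900 μL = 4350 μL total → factor 4350/450 = 9.6667
Step 2: 200 μL + 2800 μL = 3000 μL total → factor 3000/200 = 15
Step 3: 375 μL brought to 3150 μL → factor 3150/375 = 8.4
Step 4: 120 μL brought to 960 μL → factor 960/120 = 8
Step 5: 450 μL brought to 30.1 mL → factor 30100/450 = 66.889
Dilution factor through solution 5 = 9.6667 × 15 × 8.4 × 8 × 66.889 = 6.5177 × 10^5
[solution 5] = 1.20 mg/mL / 6.5177 × 10^5 = 1.841 × 10^-6 mg/mL = 1.84 ng/mL

1.84 ng/mL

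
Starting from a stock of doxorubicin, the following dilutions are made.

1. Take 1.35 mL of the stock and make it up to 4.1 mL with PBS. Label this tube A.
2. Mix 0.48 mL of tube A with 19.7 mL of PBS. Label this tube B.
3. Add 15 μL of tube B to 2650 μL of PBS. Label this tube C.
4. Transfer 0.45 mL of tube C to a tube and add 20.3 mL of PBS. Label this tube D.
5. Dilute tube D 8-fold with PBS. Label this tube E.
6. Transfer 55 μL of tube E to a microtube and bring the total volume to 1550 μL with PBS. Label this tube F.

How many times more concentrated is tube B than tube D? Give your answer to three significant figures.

Step 1: 1.35 mL brought to 4.1 mL → factor 4.1/1.35 = 3.037
Step 2: 0.48 mL + 19.7 mL = 20.18 mL total → factor 20.18/0.48 = 42.042
Step 3: 15 μL + 2650 μL = 2665 μL total → factor 2665/15 = 177.67
Step 4: 0.45 mL + 20.3 mL = 20.75 mL total → factor 20.75/0.45 = 46.111
Dilution factor to tube B = 127.68; to tube D = 1.046 × 10^6
[tube B]/[tube D] = (factor to tube D)/(factor to tube B) = 1.046 × 10^6/127.68 = 8.19 × 10^3

8.19 × 10^3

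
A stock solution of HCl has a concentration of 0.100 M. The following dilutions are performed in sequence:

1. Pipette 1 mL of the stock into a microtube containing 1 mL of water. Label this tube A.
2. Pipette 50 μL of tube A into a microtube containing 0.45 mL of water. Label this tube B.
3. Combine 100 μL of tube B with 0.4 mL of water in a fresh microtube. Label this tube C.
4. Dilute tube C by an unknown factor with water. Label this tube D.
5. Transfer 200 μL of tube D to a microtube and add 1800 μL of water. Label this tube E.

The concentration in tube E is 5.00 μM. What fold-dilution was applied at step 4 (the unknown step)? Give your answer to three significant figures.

20.0-fold

Step 1: 1 mL + 1 mL = 2 mL total → factor 2/1 = 2
Step 2: 50 μL + 0.45 mL = 500 μL total → factor 500/50 = 10
Step 3: 100 μL + 0.4 mL = 500 μL total → factor 500/100 = 5
Step 4: unknown factor x
Step 5: 200 μL + 1800 μL = 2000 μL total → factor 2000/200 = 10
Product of known-step factors = 1000
Overall factor = 0.100 M / (5.00 μM) = 20000
x = 20000 / 1000 = 20.0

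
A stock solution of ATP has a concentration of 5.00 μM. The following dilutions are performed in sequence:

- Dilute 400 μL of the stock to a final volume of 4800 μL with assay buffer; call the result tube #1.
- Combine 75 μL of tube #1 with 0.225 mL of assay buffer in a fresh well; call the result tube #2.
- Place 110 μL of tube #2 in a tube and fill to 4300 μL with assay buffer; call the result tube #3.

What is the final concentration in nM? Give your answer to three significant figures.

2.66 nM

Step 1: 400 μL brought to 4800 μL → factor 4800/400 = 12
Step 2: 75 μL + 0.225 mL = 300 μL total → factor 300/75 = 4
Step 3: 110 μL brought to 4300 μL → factor 4300/110 = 39.091
Overall dilution factor = 12 × 4 × 39.091 = 1876.4
Final = 5.00 μM / 1876.4 = 0.002665 μM = 2.66 nM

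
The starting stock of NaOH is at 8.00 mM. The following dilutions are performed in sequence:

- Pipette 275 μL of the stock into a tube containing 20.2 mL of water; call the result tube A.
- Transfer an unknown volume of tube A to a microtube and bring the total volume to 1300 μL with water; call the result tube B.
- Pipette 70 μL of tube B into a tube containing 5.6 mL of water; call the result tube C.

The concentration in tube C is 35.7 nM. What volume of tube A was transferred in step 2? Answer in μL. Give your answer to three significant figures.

Step 1: 275 μL + 20.2 mL = 20475 μL total → factor 20475/275 = 74.455
Step 2: v brought to 1300 μL → factor = 1300 μL/v
Step 3: 70 μL + 5.6 mL = 5670 μL total → factor 5670/70 = 81
Product of known-step factors = 6030.8
Overall factor = 8.00 mM / (35.7 nM) = 2.2409 × 10^5
Step-2 factor = 2.2409 × 10^5 / 6030.8 = 37.157
v = 1300 μL / 37.157 = 35.0 μL

35.0 μL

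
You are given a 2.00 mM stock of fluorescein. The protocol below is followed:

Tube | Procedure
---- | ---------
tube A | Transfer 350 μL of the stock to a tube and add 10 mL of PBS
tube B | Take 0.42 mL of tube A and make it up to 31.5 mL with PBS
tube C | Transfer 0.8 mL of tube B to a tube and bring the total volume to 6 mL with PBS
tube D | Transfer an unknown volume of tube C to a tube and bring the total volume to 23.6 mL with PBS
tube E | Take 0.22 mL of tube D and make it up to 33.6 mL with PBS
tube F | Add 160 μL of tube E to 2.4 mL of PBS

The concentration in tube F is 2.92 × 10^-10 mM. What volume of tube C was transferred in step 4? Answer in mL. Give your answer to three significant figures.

0.140 mL

Step 1: 350 μL + 10 mL = 10350 μL total → factor 10350/350 = 29.571
Step 2: 0.42 mL brought to 31.5 mL → factor 31.5/0.42 = 75
Step 3: 0.8 mL brought to 6 mL → factor 6/0.8 = 7.5
Step 4: v brought to 23.6 mL → factor = 23.6 mL/v
Step 5: 0.22 mL brought to 33.6 mL → factor 33.6/0.22 = 152.73
Step 6: 160 μL + 2.4 mL = 2560 μL total → factor 2560/160 = 16
Product of known-step factors = 4.0647 × 10^7
Overall factor = 2.00 mM / (2.92 × 10^-10 mM) = 6.8493 × 10^9
Step-4 factor = 6.8493 × 10^9 / 4.0647 × 10^7 = 168.51
v = 23.6 mL / 168.51 = 0.140 mL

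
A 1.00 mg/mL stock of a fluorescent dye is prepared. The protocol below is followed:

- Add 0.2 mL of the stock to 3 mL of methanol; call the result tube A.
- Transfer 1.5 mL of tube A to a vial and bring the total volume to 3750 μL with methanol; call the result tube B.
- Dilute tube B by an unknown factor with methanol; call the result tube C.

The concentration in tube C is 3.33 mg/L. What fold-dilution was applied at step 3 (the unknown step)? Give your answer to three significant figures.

Step 1: 0.2 mL + 3 mL = 3.2 mL total → factor 3.2/0.2 = 16
Step 2: 1.5 mL brought to 3750 μL → factor 3.75/1.5 = 2.5
Step 3: unknown factor x
Product of known-step factors = 40
Overall factor = 1.00 mg/mL / (3.33 mg/L) = 300.3
x = 300.3 / 40 = 7.51

7.51-fold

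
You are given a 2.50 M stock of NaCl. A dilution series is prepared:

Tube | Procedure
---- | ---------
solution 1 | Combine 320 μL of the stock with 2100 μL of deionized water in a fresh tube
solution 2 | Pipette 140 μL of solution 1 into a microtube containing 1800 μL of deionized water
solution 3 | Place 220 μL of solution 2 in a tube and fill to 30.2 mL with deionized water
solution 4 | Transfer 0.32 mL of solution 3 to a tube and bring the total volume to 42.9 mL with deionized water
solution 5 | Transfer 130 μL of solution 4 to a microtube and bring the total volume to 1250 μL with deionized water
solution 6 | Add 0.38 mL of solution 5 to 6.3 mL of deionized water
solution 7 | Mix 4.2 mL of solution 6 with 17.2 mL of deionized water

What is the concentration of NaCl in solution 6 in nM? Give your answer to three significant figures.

Step 1: 320 μL + 2100 μL = 2420 μL total → factor 2420/320 = 7.5625
Step 2: 140 μL + 1800 μL = 1940 μL total → factor 1940/140 = 13.857
Step 3: 220 μL brought to 30.2 mL → factor 30200/220 = 137.27
Step 4: 0.32 mL brought to 42.9 mL → factor 42.9/0.32 = 134.06
Step 5: 130 μL brought to 1250 μL → factor 1250/130 = 9.6154
Step 6: 0.38 mL + 6.3 mL = 6.68 mL total → factor 6.68/0.38 = 17.579
Dilution factor through solution 6 = 7.5625 × 13.857 × 137.27 × 134.06 × 9.6154 × 17.579 = 3.2598 × 10^8
[solution 6] = 2.50 M / 3.2598 × 10^8 = 7.669 × 10^-9 M = 7.67 nM

7.67 nM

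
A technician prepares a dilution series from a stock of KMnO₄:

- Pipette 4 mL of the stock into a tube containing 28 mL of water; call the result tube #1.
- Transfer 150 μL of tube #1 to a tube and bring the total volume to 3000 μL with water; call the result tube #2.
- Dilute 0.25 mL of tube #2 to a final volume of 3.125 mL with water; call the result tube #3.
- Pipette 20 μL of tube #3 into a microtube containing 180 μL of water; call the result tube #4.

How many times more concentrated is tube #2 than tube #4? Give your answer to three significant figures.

Step 1: 4 mL + 28 mL = 32 mL total → factor 32/4 = 8
Step 2: 150 μL brought to 3000 μL → factor 3000/150 = 20
Step 3: 0.25 mL brought to 3.125 mL → factor 3.125/0.25 = 12.5
Step 4: 20 μL + 180 μL = 200 μL total → factor 200/20 = 10
Dilution factor to tube #2 = 160; to tube #4 = 20000
[tube #2]/[tube #4] = (factor to tube #4)/(factor to tube #2) = 20000/160 = 125

125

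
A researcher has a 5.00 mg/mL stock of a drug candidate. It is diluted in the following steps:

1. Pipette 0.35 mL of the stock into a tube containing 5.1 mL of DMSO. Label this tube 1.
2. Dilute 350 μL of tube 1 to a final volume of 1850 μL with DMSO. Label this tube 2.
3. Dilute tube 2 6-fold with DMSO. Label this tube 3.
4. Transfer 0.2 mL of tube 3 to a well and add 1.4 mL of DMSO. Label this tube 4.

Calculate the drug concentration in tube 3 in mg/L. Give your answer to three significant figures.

Step 1: 0.35 mL + 5.1 mL = 5.45 mL total → factor 5.45/0.35 = 15.571
Step 2: 350 μL brought to 1850 μL → factor 1850/350 = 5.2857
Step 3: 6-fold → factor 6
Dilution factor through tube 3 = 15.571 × 5.2857 × 6 = 493.84
[tube 3] = 5.00 mg/mL / 493.84 = 0.01012 mg/mL = 10.1 mg/L

10.1 mg/L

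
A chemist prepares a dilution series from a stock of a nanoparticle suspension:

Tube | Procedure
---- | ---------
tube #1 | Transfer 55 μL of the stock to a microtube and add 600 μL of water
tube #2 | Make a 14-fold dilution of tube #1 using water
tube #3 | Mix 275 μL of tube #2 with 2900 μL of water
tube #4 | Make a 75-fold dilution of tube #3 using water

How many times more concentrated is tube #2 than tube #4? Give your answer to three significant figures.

Step 1: 55 μL + 600 μL = 655 μL total → factor 655/55 = 11.909
Step 2: 14-fold → factor 14
Step 3: 275 μL + 2900 μL = 3175 μL total → factor 3175/275 = 11.545
Step 4: 75-fold → factor 75
Dilution factor to tube #2 = 166.73; to tube #4 = 1.4437 × 10^5
[tube #2]/[tube #4] = (factor to tube #4)/(factor to tube #2) = 1.4437 × 10^5/166.73 = 866

866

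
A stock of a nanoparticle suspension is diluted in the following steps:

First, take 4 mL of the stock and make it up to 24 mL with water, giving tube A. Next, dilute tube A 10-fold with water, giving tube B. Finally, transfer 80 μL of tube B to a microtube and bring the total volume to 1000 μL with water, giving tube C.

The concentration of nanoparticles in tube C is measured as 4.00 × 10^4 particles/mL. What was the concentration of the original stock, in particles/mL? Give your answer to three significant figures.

3.00 × 10^7 particles/mL

Step 1: 4 mL brought to 24 mL → factor 24/4 = 6
Step 2: 10-fold → factor 10
Step 3: 80 μL brought to 1000 μL → factor 1000/80 = 12.5
Overall dilution factor = 6 × 10 × 12.5 = 750
Stock = 4.00 × 10^4 particles/mL × 750 = 3.00 × 10^7 particles/mL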